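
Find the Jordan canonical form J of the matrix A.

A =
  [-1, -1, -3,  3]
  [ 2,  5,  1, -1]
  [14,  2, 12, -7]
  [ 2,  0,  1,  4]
J_3(5) ⊕ J_1(5)

The characteristic polynomial is
  det(x·I − A) = x^4 - 20*x^3 + 150*x^2 - 500*x + 625 = (x - 5)^4

Eigenvalues and multiplicities (the geometric multiplicity of λ is n − rank(A − λI), which equals the number of Jordan blocks for λ):
  λ = 5: algebraic multiplicity = 4, geometric multiplicity = 2

Determining the block sizes for each eigenvalue:
  λ = 5: with am = 4 and gm = 2, the partition is not yet determined (e.g. several partitions of 4 into 2 parts exist). Let N = A − (5)·I. Computing rank(N^1) = 2, rank(N^2) = 1, rank(N^3) = 0; the number of blocks of size ≥ j is rank(N^{j−1}) − rank(N^j), giving [2, 1, 1]. So we have 1 block(s) of size 3, 1 block(s) of size 1 → block sizes [3, 1]

Assembling the blocks gives a Jordan form
J =
  [5, 1, 0, 0]
  [0, 5, 1, 0]
  [0, 0, 5, 0]
  [0, 0, 0, 5]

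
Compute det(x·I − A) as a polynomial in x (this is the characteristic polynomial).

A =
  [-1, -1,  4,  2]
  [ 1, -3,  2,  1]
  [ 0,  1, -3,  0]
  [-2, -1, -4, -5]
x^4 + 12*x^3 + 54*x^2 + 108*x + 81

Expanding det(x·I − A) (e.g. by cofactor expansion or by noting that A is similar to its Jordan form J, which has the same characteristic polynomial as A) gives
  χ_A(x) = x^4 + 12*x^3 + 54*x^2 + 108*x + 81
which factors as (x + 3)^4. The eigenvalues (with algebraic multiplicities) are λ = -3 with multiplicity 4.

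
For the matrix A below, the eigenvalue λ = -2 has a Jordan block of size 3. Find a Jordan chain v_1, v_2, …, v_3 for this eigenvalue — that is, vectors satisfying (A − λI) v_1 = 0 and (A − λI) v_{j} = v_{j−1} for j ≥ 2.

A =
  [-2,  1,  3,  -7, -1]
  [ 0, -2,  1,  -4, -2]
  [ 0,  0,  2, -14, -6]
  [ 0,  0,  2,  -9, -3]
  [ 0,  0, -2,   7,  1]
A Jordan chain for λ = -2 of length 3:
v_1 = (1, 0, 0, 0, 0)ᵀ
v_2 = (3, 1, 4, 2, -2)ᵀ
v_3 = (0, 0, 1, 0, 0)ᵀ

Let N = A − (-2)·I. We want v_3 with N^3 v_3 = 0 but N^2 v_3 ≠ 0; then v_{j-1} := N · v_j for j = 3, …, 2.

Pick v_3 = (0, 0, 1, 0, 0)ᵀ.
Then v_2 = N · v_3 = (3, 1, 4, 2, -2)ᵀ.
Then v_1 = N · v_2 = (1, 0, 0, 0, 0)ᵀ.

Sanity check: (A − (-2)·I) v_1 = (0, 0, 0, 0, 0)ᵀ = 0. ✓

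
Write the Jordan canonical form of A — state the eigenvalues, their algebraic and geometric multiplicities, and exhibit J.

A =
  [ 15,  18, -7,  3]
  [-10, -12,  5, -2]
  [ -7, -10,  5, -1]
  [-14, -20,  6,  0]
J_3(2) ⊕ J_1(2)

The characteristic polynomial is
  det(x·I − A) = x^4 - 8*x^3 + 24*x^2 - 32*x + 16 = (x - 2)^4

Eigenvalues and multiplicities (the geometric multiplicity of λ is n − rank(A − λI), which equals the number of Jordan blocks for λ):
  λ = 2: algebraic multiplicity = 4, geometric multiplicity = 2

Determining the block sizes for each eigenvalue:
  λ = 2: with am = 4 and gm = 2, the partition is not yet determined (e.g. several partitions of 4 into 2 parts exist). Let N = A − (2)·I. Computing rank(N^1) = 2, rank(N^2) = 1, rank(N^3) = 0; the number of blocks of size ≥ j is rank(N^{j−1}) − rank(N^j), giving [2, 1, 1]. So we have 1 block(s) of size 3, 1 block(s) of size 1 → block sizes [3, 1]

Assembling the blocks gives a Jordan form
J =
  [2, 1, 0, 0]
  [0, 2, 1, 0]
  [0, 0, 2, 0]
  [0, 0, 0, 2]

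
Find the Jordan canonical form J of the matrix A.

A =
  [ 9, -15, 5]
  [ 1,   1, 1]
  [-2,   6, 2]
J_2(4) ⊕ J_1(4)

The characteristic polynomial is
  det(x·I − A) = x^3 - 12*x^2 + 48*x - 64 = (x - 4)^3

Eigenvalues and multiplicities (the geometric multiplicity of λ is n − rank(A − λI), which equals the number of Jordan blocks for λ):
  λ = 4: algebraic multiplicity = 3, geometric multiplicity = 2

Determining the block sizes for each eigenvalue:
  λ = 4: 2 blocks summing to 3 forces exactly one block of size 2 and the rest size 1 → block sizes [2, 1]

Assembling the blocks gives a Jordan form
J =
  [4, 1, 0]
  [0, 4, 0]
  [0, 0, 4]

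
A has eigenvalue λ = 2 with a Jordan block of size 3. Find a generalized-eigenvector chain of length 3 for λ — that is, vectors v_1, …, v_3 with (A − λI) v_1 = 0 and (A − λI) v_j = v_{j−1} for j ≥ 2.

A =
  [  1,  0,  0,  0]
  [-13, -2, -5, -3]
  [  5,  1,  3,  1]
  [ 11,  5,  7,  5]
A Jordan chain for λ = 2 of length 3:
v_1 = (0, -4, 2, 2)ᵀ
v_2 = (0, -4, 1, 5)ᵀ
v_3 = (0, 1, 0, 0)ᵀ

Let N = A − (2)·I. We want v_3 with N^3 v_3 = 0 but N^2 v_3 ≠ 0; then v_{j-1} := N · v_j for j = 3, …, 2.

Pick v_3 = (0, 1, 0, 0)ᵀ.
Then v_2 = N · v_3 = (0, -4, 1, 5)ᵀ.
Then v_1 = N · v_2 = (0, -4, 2, 2)ᵀ.

Sanity check: (A − (2)·I) v_1 = (0, 0, 0, 0)ᵀ = 0. ✓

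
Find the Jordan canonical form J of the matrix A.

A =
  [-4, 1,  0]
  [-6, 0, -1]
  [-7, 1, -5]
J_3(-3)

The characteristic polynomial is
  det(x·I − A) = x^3 + 9*x^2 + 27*x + 27 = (x + 3)^3

Eigenvalues and multiplicities (the geometric multiplicity of λ is n − rank(A − λI), which equals the number of Jordan blocks for λ):
  λ = -3: algebraic multiplicity = 3, geometric multiplicity = 1

Determining the block sizes for each eigenvalue:
  λ = -3: one block (gm = 1), so the single block has size am = 3 → block sizes [3]

Assembling the blocks gives a Jordan form
J =
  [-3,  1,  0]
  [ 0, -3,  1]
  [ 0,  0, -3]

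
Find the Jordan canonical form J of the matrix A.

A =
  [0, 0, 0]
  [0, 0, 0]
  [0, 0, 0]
J_1(0) ⊕ J_1(0) ⊕ J_1(0)

The characteristic polynomial is
  det(x·I − A) = x^3

Eigenvalues and multiplicities (the geometric multiplicity of λ is n − rank(A − λI), which equals the number of Jordan blocks for λ):
  λ = 0: algebraic multiplicity = 3, geometric multiplicity = 3

Determining the block sizes for each eigenvalue:
  λ = 0: gm = am = 3, so every block has size 1 → block sizes [1, 1, 1]

Assembling the blocks gives a Jordan form
J =
  [0, 0, 0]
  [0, 0, 0]
  [0, 0, 0]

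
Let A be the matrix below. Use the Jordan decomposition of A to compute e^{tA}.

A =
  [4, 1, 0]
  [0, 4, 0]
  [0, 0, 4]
e^{tA} =
  [exp(4*t), t*exp(4*t), 0]
  [0, exp(4*t), 0]
  [0, 0, exp(4*t)]

Strategy: write A = P · J · P⁻¹ where J is a Jordan canonical form, so e^{tA} = P · e^{tJ} · P⁻¹, and e^{tJ} can be computed block-by-block.

A has Jordan form
J =
  [4, 1, 0]
  [0, 4, 0]
  [0, 0, 4]
(up to reordering of blocks).

Per-block formulas:
  For a 1×1 block at λ = 4: exp(t · [4]) = [e^(4t)].
  For a 2×2 Jordan block J_2(4): exp(t · J_2(4)) = e^(4t)·(I + t·N), where N is the 2×2 nilpotent shift.

After assembling e^{tJ} and conjugating by P, we get:

e^{tA} =
  [exp(4*t), t*exp(4*t), 0]
  [0, exp(4*t), 0]
  [0, 0, exp(4*t)]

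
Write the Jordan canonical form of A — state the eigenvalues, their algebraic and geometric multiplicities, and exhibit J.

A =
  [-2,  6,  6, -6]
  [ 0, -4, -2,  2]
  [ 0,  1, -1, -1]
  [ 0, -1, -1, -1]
J_2(-2) ⊕ J_1(-2) ⊕ J_1(-2)

The characteristic polynomial is
  det(x·I − A) = x^4 + 8*x^3 + 24*x^2 + 32*x + 16 = (x + 2)^4

Eigenvalues and multiplicities (the geometric multiplicity of λ is n − rank(A − λI), which equals the number of Jordan blocks for λ):
  λ = -2: algebraic multiplicity = 4, geometric multiplicity = 3

Determining the block sizes for each eigenvalue:
  λ = -2: 3 blocks summing to 4 forces exactly one block of size 2 and the rest size 1 → block sizes [2, 1, 1]

Assembling the blocks gives a Jordan form
J =
  [-2,  1,  0,  0]
  [ 0, -2,  0,  0]
  [ 0,  0, -2,  0]
  [ 0,  0,  0, -2]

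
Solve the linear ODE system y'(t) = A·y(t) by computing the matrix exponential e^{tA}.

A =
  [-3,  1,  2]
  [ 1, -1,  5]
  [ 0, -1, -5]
e^{tA} =
  [t^2*exp(-3*t)/2 + exp(-3*t), t*exp(-3*t), t^2*exp(-3*t)/2 + 2*t*exp(-3*t)]
  [t^2*exp(-3*t) + t*exp(-3*t), 2*t*exp(-3*t) + exp(-3*t), t^2*exp(-3*t) + 5*t*exp(-3*t)]
  [-t^2*exp(-3*t)/2, -t*exp(-3*t), -t^2*exp(-3*t)/2 - 2*t*exp(-3*t) + exp(-3*t)]

Strategy: write A = P · J · P⁻¹ where J is a Jordan canonical form, so e^{tA} = P · e^{tJ} · P⁻¹, and e^{tJ} can be computed block-by-block.

A has Jordan form
J =
  [-3,  1,  0]
  [ 0, -3,  1]
  [ 0,  0, -3]
(up to reordering of blocks).

Per-block formulas:
  For a 3×3 Jordan block J_3(-3): exp(t · J_3(-3)) = e^(-3t)·(I + t·N + (t^2/2)·N^2), where N is the 3×3 nilpotent shift.

After assembling e^{tJ} and conjugating by P, we get:

e^{tA} =
  [t^2*exp(-3*t)/2 + exp(-3*t), t*exp(-3*t), t^2*exp(-3*t)/2 + 2*t*exp(-3*t)]
  [t^2*exp(-3*t) + t*exp(-3*t), 2*t*exp(-3*t) + exp(-3*t), t^2*exp(-3*t) + 5*t*exp(-3*t)]
  [-t^2*exp(-3*t)/2, -t*exp(-3*t), -t^2*exp(-3*t)/2 - 2*t*exp(-3*t) + exp(-3*t)]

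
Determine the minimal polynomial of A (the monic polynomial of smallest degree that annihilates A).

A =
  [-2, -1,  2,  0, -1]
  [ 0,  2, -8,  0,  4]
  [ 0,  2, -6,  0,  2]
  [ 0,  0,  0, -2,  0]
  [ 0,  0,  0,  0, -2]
x^2 + 4*x + 4

The characteristic polynomial is χ_A(x) = (x + 2)^5, so the eigenvalues are known. The minimal polynomial is
  m_A(x) = Π_λ (x − λ)^{k_λ}
where k_λ is the size of the *largest* Jordan block for λ (equivalently, the smallest k with (A − λI)^k v = 0 for every generalised eigenvector v of λ).

  λ = -2: largest Jordan block has size 2, contributing (x + 2)^2

So m_A(x) = (x + 2)^2 = x^2 + 4*x + 4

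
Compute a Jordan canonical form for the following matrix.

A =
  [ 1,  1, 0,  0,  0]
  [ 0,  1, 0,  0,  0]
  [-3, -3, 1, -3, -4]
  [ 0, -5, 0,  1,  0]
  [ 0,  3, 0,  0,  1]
J_2(1) ⊕ J_2(1) ⊕ J_1(1)

The characteristic polynomial is
  det(x·I − A) = x^5 - 5*x^4 + 10*x^3 - 10*x^2 + 5*x - 1 = (x - 1)^5

Eigenvalues and multiplicities (the geometric multiplicity of λ is n − rank(A − λI), which equals the number of Jordan blocks for λ):
  λ = 1: algebraic multiplicity = 5, geometric multiplicity = 3

Determining the block sizes for each eigenvalue:
  λ = 1: with am = 5 and gm = 3, the partition is not yet determined (e.g. several partitions of 5 into 3 parts exist). Let N = A − (1)·I. Computing rank(N^1) = 2, rank(N^2) = 0; the number of blocks of size ≥ j is rank(N^{j−1}) − rank(N^j), giving [3, 2]. So we have 2 block(s) of size 2, 1 block(s) of size 1 → block sizes [2, 2, 1]

Assembling the blocks gives a Jordan form
J =
  [1, 1, 0, 0, 0]
  [0, 1, 0, 0, 0]
  [0, 0, 1, 1, 0]
  [0, 0, 0, 1, 0]
  [0, 0, 0, 0, 1]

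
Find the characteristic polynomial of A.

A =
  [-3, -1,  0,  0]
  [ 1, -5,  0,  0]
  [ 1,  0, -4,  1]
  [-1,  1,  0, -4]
x^4 + 16*x^3 + 96*x^2 + 256*x + 256

Expanding det(x·I − A) (e.g. by cofactor expansion or by noting that A is similar to its Jordan form J, which has the same characteristic polynomial as A) gives
  χ_A(x) = x^4 + 16*x^3 + 96*x^2 + 256*x + 256
which factors as (x + 4)^4. The eigenvalues (with algebraic multiplicities) are λ = -4 with multiplicity 4.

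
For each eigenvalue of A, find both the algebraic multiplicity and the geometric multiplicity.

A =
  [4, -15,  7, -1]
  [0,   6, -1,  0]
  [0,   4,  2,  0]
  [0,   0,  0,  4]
λ = 4: alg = 4, geom = 2

Step 1 — factor the characteristic polynomial to read off the algebraic multiplicities:
  χ_A(x) = (x - 4)^4

Step 2 — compute geometric multiplicities via the rank-nullity identity g(λ) = n − rank(A − λI):
  rank(A − (4)·I) = 2, so dim ker(A − (4)·I) = n − 2 = 2

Summary:
  λ = 4: algebraic multiplicity = 4, geometric multiplicity = 2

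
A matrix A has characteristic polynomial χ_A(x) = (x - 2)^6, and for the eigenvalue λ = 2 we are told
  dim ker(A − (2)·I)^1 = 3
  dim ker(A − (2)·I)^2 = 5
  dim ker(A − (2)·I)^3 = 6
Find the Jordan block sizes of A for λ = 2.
Block sizes for λ = 2: [3, 2, 1]

From the dimensions of kernels of powers, the number of Jordan blocks of size at least j is d_j − d_{j−1} where d_j = dim ker(N^j) (with d_0 = 0). Computing the differences gives [3, 2, 1].
The number of blocks of size exactly k is (#blocks of size ≥ k) − (#blocks of size ≥ k + 1), so the partition is: 1 block(s) of size 1, 1 block(s) of size 2, 1 block(s) of size 3.
In nonincreasing order the block sizes are [3, 2, 1].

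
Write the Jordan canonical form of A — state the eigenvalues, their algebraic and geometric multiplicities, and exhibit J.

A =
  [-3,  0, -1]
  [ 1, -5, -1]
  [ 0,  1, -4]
J_3(-4)

The characteristic polynomial is
  det(x·I − A) = x^3 + 12*x^2 + 48*x + 64 = (x + 4)^3

Eigenvalues and multiplicities (the geometric multiplicity of λ is n − rank(A − λI), which equals the number of Jordan blocks for λ):
  λ = -4: algebraic multiplicity = 3, geometric multiplicity = 1

Determining the block sizes for each eigenvalue:
  λ = -4: one block (gm = 1), so the single block has size am = 3 → block sizes [3]

Assembling the blocks gives a Jordan form
J =
  [-4,  1,  0]
  [ 0, -4,  1]
  [ 0,  0, -4]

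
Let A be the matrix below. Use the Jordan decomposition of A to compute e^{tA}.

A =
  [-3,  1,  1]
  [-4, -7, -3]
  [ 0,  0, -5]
e^{tA} =
  [2*t*exp(-5*t) + exp(-5*t), t*exp(-5*t), -t^2*exp(-5*t)/2 + t*exp(-5*t)]
  [-4*t*exp(-5*t), -2*t*exp(-5*t) + exp(-5*t), t^2*exp(-5*t) - 3*t*exp(-5*t)]
  [0, 0, exp(-5*t)]

Strategy: write A = P · J · P⁻¹ where J is a Jordan canonical form, so e^{tA} = P · e^{tJ} · P⁻¹, and e^{tJ} can be computed block-by-block.

A has Jordan form
J =
  [-5,  1,  0]
  [ 0, -5,  1]
  [ 0,  0, -5]
(up to reordering of blocks).

Per-block formulas:
  For a 3×3 Jordan block J_3(-5): exp(t · J_3(-5)) = e^(-5t)·(I + t·N + (t^2/2)·N^2), where N is the 3×3 nilpotent shift.

After assembling e^{tJ} and conjugating by P, we get:

e^{tA} =
  [2*t*exp(-5*t) + exp(-5*t), t*exp(-5*t), -t^2*exp(-5*t)/2 + t*exp(-5*t)]
  [-4*t*exp(-5*t), -2*t*exp(-5*t) + exp(-5*t), t^2*exp(-5*t) - 3*t*exp(-5*t)]
  [0, 0, exp(-5*t)]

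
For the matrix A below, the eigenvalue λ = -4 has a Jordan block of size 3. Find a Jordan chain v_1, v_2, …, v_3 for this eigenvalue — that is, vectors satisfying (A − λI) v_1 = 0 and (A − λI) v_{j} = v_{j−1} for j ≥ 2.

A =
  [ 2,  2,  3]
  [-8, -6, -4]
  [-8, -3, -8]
A Jordan chain for λ = -4 of length 3:
v_1 = (-4, 0, 8)ᵀ
v_2 = (6, -8, -8)ᵀ
v_3 = (1, 0, 0)ᵀ

Let N = A − (-4)·I. We want v_3 with N^3 v_3 = 0 but N^2 v_3 ≠ 0; then v_{j-1} := N · v_j for j = 3, …, 2.

Pick v_3 = (1, 0, 0)ᵀ.
Then v_2 = N · v_3 = (6, -8, -8)ᵀ.
Then v_1 = N · v_2 = (-4, 0, 8)ᵀ.

Sanity check: (A − (-4)·I) v_1 = (0, 0, 0)ᵀ = 0. ✓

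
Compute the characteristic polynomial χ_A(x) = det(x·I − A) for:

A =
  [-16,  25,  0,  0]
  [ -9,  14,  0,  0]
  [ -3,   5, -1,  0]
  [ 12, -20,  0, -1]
x^4 + 4*x^3 + 6*x^2 + 4*x + 1

Expanding det(x·I − A) (e.g. by cofactor expansion or by noting that A is similar to its Jordan form J, which has the same characteristic polynomial as A) gives
  χ_A(x) = x^4 + 4*x^3 + 6*x^2 + 4*x + 1
which factors as (x + 1)^4. The eigenvalues (with algebraic multiplicities) are λ = -1 with multiplicity 4.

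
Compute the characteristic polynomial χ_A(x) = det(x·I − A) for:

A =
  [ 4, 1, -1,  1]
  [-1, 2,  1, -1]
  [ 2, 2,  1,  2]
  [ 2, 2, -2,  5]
x^4 - 12*x^3 + 54*x^2 - 108*x + 81

Expanding det(x·I − A) (e.g. by cofactor expansion or by noting that A is similar to its Jordan form J, which has the same characteristic polynomial as A) gives
  χ_A(x) = x^4 - 12*x^3 + 54*x^2 - 108*x + 81
which factors as (x - 3)^4. The eigenvalues (with algebraic multiplicities) are λ = 3 with multiplicity 4.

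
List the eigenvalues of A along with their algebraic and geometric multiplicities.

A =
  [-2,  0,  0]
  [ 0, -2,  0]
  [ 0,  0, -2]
λ = -2: alg = 3, geom = 3

Step 1 — factor the characteristic polynomial to read off the algebraic multiplicities:
  χ_A(x) = (x + 2)^3

Step 2 — compute geometric multiplicities via the rank-nullity identity g(λ) = n − rank(A − λI):
  rank(A − (-2)·I) = 0, so dim ker(A − (-2)·I) = n − 0 = 3

Summary:
  λ = -2: algebraic multiplicity = 3, geometric multiplicity = 3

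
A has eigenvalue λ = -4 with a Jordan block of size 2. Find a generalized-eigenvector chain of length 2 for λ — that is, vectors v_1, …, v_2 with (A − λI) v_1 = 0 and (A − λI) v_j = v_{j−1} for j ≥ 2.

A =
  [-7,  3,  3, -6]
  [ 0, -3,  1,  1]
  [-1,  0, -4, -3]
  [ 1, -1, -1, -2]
A Jordan chain for λ = -4 of length 2:
v_1 = (-3, 0, -1, 1)ᵀ
v_2 = (1, 0, 0, 0)ᵀ

Let N = A − (-4)·I. We want v_2 with N^2 v_2 = 0 but N^1 v_2 ≠ 0; then v_{j-1} := N · v_j for j = 2, …, 2.

Pick v_2 = (1, 0, 0, 0)ᵀ.
Then v_1 = N · v_2 = (-3, 0, -1, 1)ᵀ.

Sanity check: (A − (-4)·I) v_1 = (0, 0, 0, 0)ᵀ = 0. ✓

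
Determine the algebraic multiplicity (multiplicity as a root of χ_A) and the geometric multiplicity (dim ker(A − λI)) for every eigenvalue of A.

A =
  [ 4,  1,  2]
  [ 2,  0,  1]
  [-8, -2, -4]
λ = 0: alg = 3, geom = 1

Step 1 — factor the characteristic polynomial to read off the algebraic multiplicities:
  χ_A(x) = x^3

Step 2 — compute geometric multiplicities via the rank-nullity identity g(λ) = n − rank(A − λI):
  rank(A − (0)·I) = 2, so dim ker(A − (0)·I) = n − 2 = 1

Summary:
  λ = 0: algebraic multiplicity = 3, geometric multiplicity = 1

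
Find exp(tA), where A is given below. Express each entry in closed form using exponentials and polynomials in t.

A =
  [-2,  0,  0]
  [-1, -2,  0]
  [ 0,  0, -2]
e^{tA} =
  [exp(-2*t), 0, 0]
  [-t*exp(-2*t), exp(-2*t), 0]
  [0, 0, exp(-2*t)]

Strategy: write A = P · J · P⁻¹ where J is a Jordan canonical form, so e^{tA} = P · e^{tJ} · P⁻¹, and e^{tJ} can be computed block-by-block.

A has Jordan form
J =
  [-2,  1,  0]
  [ 0, -2,  0]
  [ 0,  0, -2]
(up to reordering of blocks).

Per-block formulas:
  For a 2×2 Jordan block J_2(-2): exp(t · J_2(-2)) = e^(-2t)·(I + t·N), where N is the 2×2 nilpotent shift.
  For a 1×1 block at λ = -2: exp(t · [-2]) = [e^(-2t)].

After assembling e^{tJ} and conjugating by P, we get:

e^{tA} =
  [exp(-2*t), 0, 0]
  [-t*exp(-2*t), exp(-2*t), 0]
  [0, 0, exp(-2*t)]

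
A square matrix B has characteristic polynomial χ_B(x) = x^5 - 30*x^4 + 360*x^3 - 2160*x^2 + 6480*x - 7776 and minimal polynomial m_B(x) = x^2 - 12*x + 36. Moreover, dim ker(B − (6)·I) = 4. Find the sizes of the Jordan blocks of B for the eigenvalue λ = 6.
Block sizes for λ = 6: [2, 1, 1, 1]

Step 1 — from the characteristic polynomial, algebraic multiplicity of λ = 6 is 5. From dim ker(B − (6)·I) = 4, there are exactly 4 Jordan blocks for λ = 6.
Step 2 — from the minimal polynomial, the factor (x − 6)^2 tells us the largest block for λ = 6 has size 2.
Step 3 — with total size 5, 4 blocks, and largest block 2, the block sizes (in nonincreasing order) are [2, 1, 1, 1].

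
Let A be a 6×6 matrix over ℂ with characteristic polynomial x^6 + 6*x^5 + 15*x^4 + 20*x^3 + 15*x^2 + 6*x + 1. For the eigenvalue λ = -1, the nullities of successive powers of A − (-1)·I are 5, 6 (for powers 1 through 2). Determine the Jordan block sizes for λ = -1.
Block sizes for λ = -1: [2, 1, 1, 1, 1]

From the dimensions of kernels of powers, the number of Jordan blocks of size at least j is d_j − d_{j−1} where d_j = dim ker(N^j) (with d_0 = 0). Computing the differences gives [5, 1].
The number of blocks of size exactly k is (#blocks of size ≥ k) − (#blocks of size ≥ k + 1), so the partition is: 4 block(s) of size 1, 1 block(s) of size 2.
In nonincreasing order the block sizes are [2, 1, 1, 1, 1].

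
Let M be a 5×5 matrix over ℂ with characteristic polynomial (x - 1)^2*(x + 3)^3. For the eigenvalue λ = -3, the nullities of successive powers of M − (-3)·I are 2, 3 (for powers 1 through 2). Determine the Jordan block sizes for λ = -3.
Block sizes for λ = -3: [2, 1]

From the dimensions of kernels of powers, the number of Jordan blocks of size at least j is d_j − d_{j−1} where d_j = dim ker(N^j) (with d_0 = 0). Computing the differences gives [2, 1].
The number of blocks of size exactly k is (#blocks of size ≥ k) − (#blocks of size ≥ k + 1), so the partition is: 1 block(s) of size 1, 1 block(s) of size 2.
In nonincreasing order the block sizes are [2, 1].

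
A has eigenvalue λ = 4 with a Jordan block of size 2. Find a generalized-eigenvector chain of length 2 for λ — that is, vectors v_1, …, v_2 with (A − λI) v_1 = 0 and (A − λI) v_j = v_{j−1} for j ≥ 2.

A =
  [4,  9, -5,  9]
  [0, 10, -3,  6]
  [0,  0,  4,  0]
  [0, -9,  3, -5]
A Jordan chain for λ = 4 of length 2:
v_1 = (-5, -3, 0, 3)ᵀ
v_2 = (0, 0, 1, 0)ᵀ

Let N = A − (4)·I. We want v_2 with N^2 v_2 = 0 but N^1 v_2 ≠ 0; then v_{j-1} := N · v_j for j = 2, …, 2.

Pick v_2 = (0, 0, 1, 0)ᵀ.
Then v_1 = N · v_2 = (-5, -3, 0, 3)ᵀ.

Sanity check: (A − (4)·I) v_1 = (0, 0, 0, 0)ᵀ = 0. ✓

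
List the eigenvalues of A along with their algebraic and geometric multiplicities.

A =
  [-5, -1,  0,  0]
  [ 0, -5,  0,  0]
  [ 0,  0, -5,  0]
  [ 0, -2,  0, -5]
λ = -5: alg = 4, geom = 3

Step 1 — factor the characteristic polynomial to read off the algebraic multiplicities:
  χ_A(x) = (x + 5)^4

Step 2 — compute geometric multiplicities via the rank-nullity identity g(λ) = n − rank(A − λI):
  rank(A − (-5)·I) = 1, so dim ker(A − (-5)·I) = n − 1 = 3

Summary:
  λ = -5: algebraic multiplicity = 4, geometric multiplicity = 3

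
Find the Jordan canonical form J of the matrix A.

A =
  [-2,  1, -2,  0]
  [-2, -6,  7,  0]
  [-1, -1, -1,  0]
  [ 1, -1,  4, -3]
J_3(-3) ⊕ J_1(-3)

The characteristic polynomial is
  det(x·I − A) = x^4 + 12*x^3 + 54*x^2 + 108*x + 81 = (x + 3)^4

Eigenvalues and multiplicities (the geometric multiplicity of λ is n − rank(A − λI), which equals the number of Jordan blocks for λ):
  λ = -3: algebraic multiplicity = 4, geometric multiplicity = 2

Determining the block sizes for each eigenvalue:
  λ = -3: with am = 4 and gm = 2, the partition is not yet determined (e.g. several partitions of 4 into 2 parts exist). Let N = A − (-3)·I. Computing rank(N^1) = 2, rank(N^2) = 1, rank(N^3) = 0; the number of blocks of size ≥ j is rank(N^{j−1}) − rank(N^j), giving [2, 1, 1]. So we have 1 block(s) of size 3, 1 block(s) of size 1 → block sizes [3, 1]

Assembling the blocks gives a Jordan form
J =
  [-3,  1,  0,  0]
  [ 0, -3,  1,  0]
  [ 0,  0, -3,  0]
  [ 0,  0,  0, -3]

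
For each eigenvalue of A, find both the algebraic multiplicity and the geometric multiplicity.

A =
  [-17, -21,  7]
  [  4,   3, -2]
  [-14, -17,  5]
λ = -3: alg = 3, geom = 1

Step 1 — factor the characteristic polynomial to read off the algebraic multiplicities:
  χ_A(x) = (x + 3)^3

Step 2 — compute geometric multiplicities via the rank-nullity identity g(λ) = n − rank(A − λI):
  rank(A − (-3)·I) = 2, so dim ker(A − (-3)·I) = n − 2 = 1

Summary:
  λ = -3: algebraic multiplicity = 3, geometric multiplicity = 1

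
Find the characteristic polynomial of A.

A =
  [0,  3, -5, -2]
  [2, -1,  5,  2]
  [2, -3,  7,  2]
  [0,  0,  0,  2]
x^4 - 8*x^3 + 24*x^2 - 32*x + 16

Expanding det(x·I − A) (e.g. by cofactor expansion or by noting that A is similar to its Jordan form J, which has the same characteristic polynomial as A) gives
  χ_A(x) = x^4 - 8*x^3 + 24*x^2 - 32*x + 16
which factors as (x - 2)^4. The eigenvalues (with algebraic multiplicities) are λ = 2 with multiplicity 4.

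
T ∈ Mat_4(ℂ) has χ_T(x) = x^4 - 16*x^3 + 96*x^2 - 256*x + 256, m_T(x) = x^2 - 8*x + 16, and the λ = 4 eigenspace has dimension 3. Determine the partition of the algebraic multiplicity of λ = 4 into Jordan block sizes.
Block sizes for λ = 4: [2, 1, 1]

Step 1 — from the characteristic polynomial, algebraic multiplicity of λ = 4 is 4. From dim ker(T − (4)·I) = 3, there are exactly 3 Jordan blocks for λ = 4.
Step 2 — from the minimal polynomial, the factor (x − 4)^2 tells us the largest block for λ = 4 has size 2.
Step 3 — with total size 4, 3 blocks, and largest block 2, the block sizes (in nonincreasing order) are [2, 1, 1].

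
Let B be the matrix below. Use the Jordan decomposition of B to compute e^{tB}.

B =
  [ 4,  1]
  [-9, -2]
e^{tB} =
  [3*t*exp(t) + exp(t), t*exp(t)]
  [-9*t*exp(t), -3*t*exp(t) + exp(t)]

Strategy: write B = P · J · P⁻¹ where J is a Jordan canonical form, so e^{tB} = P · e^{tJ} · P⁻¹, and e^{tJ} can be computed block-by-block.

B has Jordan form
J =
  [1, 1]
  [0, 1]
(up to reordering of blocks).

Per-block formulas:
  For a 2×2 Jordan block J_2(1): exp(t · J_2(1)) = e^(1t)·(I + t·N), where N is the 2×2 nilpotent shift.

After assembling e^{tJ} and conjugating by P, we get:

e^{tB} =
  [3*t*exp(t) + exp(t), t*exp(t)]
  [-9*t*exp(t), -3*t*exp(t) + exp(t)]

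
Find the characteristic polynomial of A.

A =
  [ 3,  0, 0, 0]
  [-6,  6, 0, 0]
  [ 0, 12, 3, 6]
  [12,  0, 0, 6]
x^4 - 18*x^3 + 117*x^2 - 324*x + 324

Expanding det(x·I − A) (e.g. by cofactor expansion or by noting that A is similar to its Jordan form J, which has the same characteristic polynomial as A) gives
  χ_A(x) = x^4 - 18*x^3 + 117*x^2 - 324*x + 324
which factors as (x - 6)^2*(x - 3)^2. The eigenvalues (with algebraic multiplicities) are λ = 3 with multiplicity 2, λ = 6 with multiplicity 2.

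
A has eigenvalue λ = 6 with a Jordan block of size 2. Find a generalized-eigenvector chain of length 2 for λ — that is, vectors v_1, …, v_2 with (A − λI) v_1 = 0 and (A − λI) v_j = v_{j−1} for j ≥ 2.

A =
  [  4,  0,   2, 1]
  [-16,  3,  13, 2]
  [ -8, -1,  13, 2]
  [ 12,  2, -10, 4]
A Jordan chain for λ = 6 of length 2:
v_1 = (-2, -16, -8, 12)ᵀ
v_2 = (1, 0, 0, 0)ᵀ

Let N = A − (6)·I. We want v_2 with N^2 v_2 = 0 but N^1 v_2 ≠ 0; then v_{j-1} := N · v_j for j = 2, …, 2.

Pick v_2 = (1, 0, 0, 0)ᵀ.
Then v_1 = N · v_2 = (-2, -16, -8, 12)ᵀ.

Sanity check: (A − (6)·I) v_1 = (0, 0, 0, 0)ᵀ = 0. ✓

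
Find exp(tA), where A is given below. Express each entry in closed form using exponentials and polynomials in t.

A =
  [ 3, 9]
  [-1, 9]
e^{tA} =
  [-3*t*exp(6*t) + exp(6*t), 9*t*exp(6*t)]
  [-t*exp(6*t), 3*t*exp(6*t) + exp(6*t)]

Strategy: write A = P · J · P⁻¹ where J is a Jordan canonical form, so e^{tA} = P · e^{tJ} · P⁻¹, and e^{tJ} can be computed block-by-block.

A has Jordan form
J =
  [6, 1]
  [0, 6]
(up to reordering of blocks).

Per-block formulas:
  For a 2×2 Jordan block J_2(6): exp(t · J_2(6)) = e^(6t)·(I + t·N), where N is the 2×2 nilpotent shift.

After assembling e^{tJ} and conjugating by P, we get:

e^{tA} =
  [-3*t*exp(6*t) + exp(6*t), 9*t*exp(6*t)]
  [-t*exp(6*t), 3*t*exp(6*t) + exp(6*t)]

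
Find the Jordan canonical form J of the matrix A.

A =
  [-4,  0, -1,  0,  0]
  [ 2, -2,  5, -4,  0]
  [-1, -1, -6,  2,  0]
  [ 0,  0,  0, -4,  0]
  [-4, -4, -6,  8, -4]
J_3(-4) ⊕ J_1(-4) ⊕ J_1(-4)

The characteristic polynomial is
  det(x·I − A) = x^5 + 20*x^4 + 160*x^3 + 640*x^2 + 1280*x + 1024 = (x + 4)^5

Eigenvalues and multiplicities (the geometric multiplicity of λ is n − rank(A − λI), which equals the number of Jordan blocks for λ):
  λ = -4: algebraic multiplicity = 5, geometric multiplicity = 3

Determining the block sizes for each eigenvalue:
  λ = -4: with am = 5 and gm = 3, the partition is not yet determined (e.g. several partitions of 5 into 3 parts exist). Let N = A − (-4)·I. Computing rank(N^1) = 2, rank(N^2) = 1, rank(N^3) = 0; the number of blocks of size ≥ j is rank(N^{j−1}) − rank(N^j), giving [3, 1, 1]. So we have 1 block(s) of size 3, 2 block(s) of size 1 → block sizes [3, 1, 1]

Assembling the blocks gives a Jordan form
J =
  [-4,  1,  0,  0,  0]
  [ 0, -4,  1,  0,  0]
  [ 0,  0, -4,  0,  0]
  [ 0,  0,  0, -4,  0]
  [ 0,  0,  0,  0, -4]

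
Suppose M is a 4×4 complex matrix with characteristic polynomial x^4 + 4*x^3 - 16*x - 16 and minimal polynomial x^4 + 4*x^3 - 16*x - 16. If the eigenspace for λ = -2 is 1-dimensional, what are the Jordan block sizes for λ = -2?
Block sizes for λ = -2: [3]

Step 1 — from the characteristic polynomial, algebraic multiplicity of λ = -2 is 3. From dim ker(M − (-2)·I) = 1, there are exactly 1 Jordan blocks for λ = -2.
Step 2 — from the minimal polynomial, the factor (x + 2)^3 tells us the largest block for λ = -2 has size 3.
Step 3 — with total size 3, 1 blocks, and largest block 3, the block sizes (in nonincreasing order) are [3].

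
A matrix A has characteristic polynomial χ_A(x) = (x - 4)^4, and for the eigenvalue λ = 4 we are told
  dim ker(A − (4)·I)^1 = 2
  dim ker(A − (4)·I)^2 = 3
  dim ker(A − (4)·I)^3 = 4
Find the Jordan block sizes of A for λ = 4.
Block sizes for λ = 4: [3, 1]

From the dimensions of kernels of powers, the number of Jordan blocks of size at least j is d_j − d_{j−1} where d_j = dim ker(N^j) (with d_0 = 0). Computing the differences gives [2, 1, 1].
The number of blocks of size exactly k is (#blocks of size ≥ k) − (#blocks of size ≥ k + 1), so the partition is: 1 block(s) of size 1, 1 block(s) of size 3.
In nonincreasing order the block sizes are [3, 1].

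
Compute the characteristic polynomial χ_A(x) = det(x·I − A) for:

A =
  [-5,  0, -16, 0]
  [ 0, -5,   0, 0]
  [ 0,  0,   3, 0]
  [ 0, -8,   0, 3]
x^4 + 4*x^3 - 26*x^2 - 60*x + 225

Expanding det(x·I − A) (e.g. by cofactor expansion or by noting that A is similar to its Jordan form J, which has the same characteristic polynomial as A) gives
  χ_A(x) = x^4 + 4*x^3 - 26*x^2 - 60*x + 225
which factors as (x - 3)^2*(x + 5)^2. The eigenvalues (with algebraic multiplicities) are λ = -5 with multiplicity 2, λ = 3 with multiplicity 2.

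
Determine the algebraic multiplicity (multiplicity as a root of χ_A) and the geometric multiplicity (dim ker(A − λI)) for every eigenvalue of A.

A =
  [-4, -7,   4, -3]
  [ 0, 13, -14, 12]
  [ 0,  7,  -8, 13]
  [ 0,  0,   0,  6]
λ = -4: alg = 1, geom = 1; λ = -1: alg = 1, geom = 1; λ = 6: alg = 2, geom = 1

Step 1 — factor the characteristic polynomial to read off the algebraic multiplicities:
  χ_A(x) = (x - 6)^2*(x + 1)*(x + 4)

Step 2 — compute geometric multiplicities via the rank-nullity identity g(λ) = n − rank(A − λI):
  rank(A − (-4)·I) = 3, so dim ker(A − (-4)·I) = n − 3 = 1
  rank(A − (-1)·I) = 3, so dim ker(A − (-1)·I) = n − 3 = 1
  rank(A − (6)·I) = 3, so dim ker(A − (6)·I) = n − 3 = 1

Summary:
  λ = -4: algebraic multiplicity = 1, geometric multiplicity = 1
  λ = -1: algebraic multiplicity = 1, geometric multiplicity = 1
  λ = 6: algebraic multiplicity = 2, geometric multiplicity = 1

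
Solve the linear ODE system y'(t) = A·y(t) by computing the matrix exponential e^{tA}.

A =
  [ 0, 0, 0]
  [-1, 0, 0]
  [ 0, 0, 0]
e^{tA} =
  [1, 0, 0]
  [-t, 1, 0]
  [0, 0, 1]

Strategy: write A = P · J · P⁻¹ where J is a Jordan canonical form, so e^{tA} = P · e^{tJ} · P⁻¹, and e^{tJ} can be computed block-by-block.

A has Jordan form
J =
  [0, 1, 0]
  [0, 0, 0]
  [0, 0, 0]
(up to reordering of blocks).

Per-block formulas:
  For a 1×1 block at λ = 0: exp(t · [0]) = [e^(0t)].
  For a 2×2 Jordan block J_2(0): exp(t · J_2(0)) = e^(0t)·(I + t·N), where N is the 2×2 nilpotent shift.

After assembling e^{tJ} and conjugating by P, we get:

e^{tA} =
  [1, 0, 0]
  [-t, 1, 0]
  [0, 0, 1]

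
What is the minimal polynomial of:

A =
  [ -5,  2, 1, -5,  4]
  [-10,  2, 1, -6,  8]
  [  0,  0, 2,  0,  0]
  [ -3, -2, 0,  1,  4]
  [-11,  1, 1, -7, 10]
x^3 - 6*x^2 + 12*x - 8

The characteristic polynomial is χ_A(x) = (x - 2)^5, so the eigenvalues are known. The minimal polynomial is
  m_A(x) = Π_λ (x − λ)^{k_λ}
where k_λ is the size of the *largest* Jordan block for λ (equivalently, the smallest k with (A − λI)^k v = 0 for every generalised eigenvector v of λ).

  λ = 2: largest Jordan block has size 3, contributing (x − 2)^3

So m_A(x) = (x - 2)^3 = x^3 - 6*x^2 + 12*x - 8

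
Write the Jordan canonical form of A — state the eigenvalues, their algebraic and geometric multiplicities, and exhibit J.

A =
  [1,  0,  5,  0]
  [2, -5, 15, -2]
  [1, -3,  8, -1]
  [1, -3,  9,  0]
J_3(1) ⊕ J_1(1)

The characteristic polynomial is
  det(x·I − A) = x^4 - 4*x^3 + 6*x^2 - 4*x + 1 = (x - 1)^4

Eigenvalues and multiplicities (the geometric multiplicity of λ is n − rank(A − λI), which equals the number of Jordan blocks for λ):
  λ = 1: algebraic multiplicity = 4, geometric multiplicity = 2

Determining the block sizes for each eigenvalue:
  λ = 1: with am = 4 and gm = 2, the partition is not yet determined (e.g. several partitions of 4 into 2 parts exist). Let N = A − (1)·I. Computing rank(N^1) = 2, rank(N^2) = 1, rank(N^3) = 0; the number of blocks of size ≥ j is rank(N^{j−1}) − rank(N^j), giving [2, 1, 1]. So we have 1 block(s) of size 3, 1 block(s) of size 1 → block sizes [3, 1]

Assembling the blocks gives a Jordan form
J =
  [1, 1, 0, 0]
  [0, 1, 1, 0]
  [0, 0, 1, 0]
  [0, 0, 0, 1]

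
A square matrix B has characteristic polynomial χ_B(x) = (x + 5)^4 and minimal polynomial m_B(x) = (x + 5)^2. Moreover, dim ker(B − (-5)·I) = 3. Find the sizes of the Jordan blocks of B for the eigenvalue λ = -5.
Block sizes for λ = -5: [2, 1, 1]

Step 1 — from the characteristic polynomial, algebraic multiplicity of λ = -5 is 4. From dim ker(B − (-5)·I) = 3, there are exactly 3 Jordan blocks for λ = -5.
Step 2 — from the minimal polynomial, the factor (x + 5)^2 tells us the largest block for λ = -5 has size 2.
Step 3 — with total size 4, 3 blocks, and largest block 2, the block sizes (in nonincreasing order) are [2, 1, 1].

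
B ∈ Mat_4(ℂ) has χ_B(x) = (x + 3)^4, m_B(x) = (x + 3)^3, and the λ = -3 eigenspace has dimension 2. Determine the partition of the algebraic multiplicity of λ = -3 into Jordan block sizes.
Block sizes for λ = -3: [3, 1]

Step 1 — from the characteristic polynomial, algebraic multiplicity of λ = -3 is 4. From dim ker(B − (-3)·I) = 2, there are exactly 2 Jordan blocks for λ = -3.
Step 2 — from the minimal polynomial, the factor (x + 3)^3 tells us the largest block for λ = -3 has size 3.
Step 3 — with total size 4, 2 blocks, and largest block 3, the block sizes (in nonincreasing order) are [3, 1].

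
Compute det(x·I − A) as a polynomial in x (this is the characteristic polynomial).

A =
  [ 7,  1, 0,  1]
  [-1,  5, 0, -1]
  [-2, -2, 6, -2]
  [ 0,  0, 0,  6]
x^4 - 24*x^3 + 216*x^2 - 864*x + 1296

Expanding det(x·I − A) (e.g. by cofactor expansion or by noting that A is similar to its Jordan form J, which has the same characteristic polynomial as A) gives
  χ_A(x) = x^4 - 24*x^3 + 216*x^2 - 864*x + 1296
which factors as (x - 6)^4. The eigenvalues (with algebraic multiplicities) are λ = 6 with multiplicity 4.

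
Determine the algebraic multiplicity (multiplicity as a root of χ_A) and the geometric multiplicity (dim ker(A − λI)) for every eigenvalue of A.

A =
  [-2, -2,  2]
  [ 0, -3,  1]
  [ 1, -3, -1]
λ = -2: alg = 3, geom = 1

Step 1 — factor the characteristic polynomial to read off the algebraic multiplicities:
  χ_A(x) = (x + 2)^3

Step 2 — compute geometric multiplicities via the rank-nullity identity g(λ) = n − rank(A − λI):
  rank(A − (-2)·I) = 2, so dim ker(A − (-2)·I) = n − 2 = 1

Summary:
  λ = -2: algebraic multiplicity = 3, geometric multiplicity = 1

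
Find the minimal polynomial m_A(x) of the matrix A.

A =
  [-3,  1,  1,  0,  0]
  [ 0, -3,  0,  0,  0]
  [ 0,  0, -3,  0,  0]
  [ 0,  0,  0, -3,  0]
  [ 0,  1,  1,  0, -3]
x^2 + 6*x + 9

The characteristic polynomial is χ_A(x) = (x + 3)^5, so the eigenvalues are known. The minimal polynomial is
  m_A(x) = Π_λ (x − λ)^{k_λ}
where k_λ is the size of the *largest* Jordan block for λ (equivalently, the smallest k with (A − λI)^k v = 0 for every generalised eigenvector v of λ).

  λ = -3: largest Jordan block has size 2, contributing (x + 3)^2

So m_A(x) = (x + 3)^2 = x^2 + 6*x + 9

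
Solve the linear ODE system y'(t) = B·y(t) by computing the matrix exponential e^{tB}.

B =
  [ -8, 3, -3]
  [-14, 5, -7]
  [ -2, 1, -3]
e^{tB} =
  [-6*t*exp(-2*t) + exp(-2*t), 3*t*exp(-2*t), -3*t*exp(-2*t)]
  [-14*t*exp(-2*t), 7*t*exp(-2*t) + exp(-2*t), -7*t*exp(-2*t)]
  [-2*t*exp(-2*t), t*exp(-2*t), -t*exp(-2*t) + exp(-2*t)]

Strategy: write B = P · J · P⁻¹ where J is a Jordan canonical form, so e^{tB} = P · e^{tJ} · P⁻¹, and e^{tJ} can be computed block-by-block.

B has Jordan form
J =
  [-2,  1,  0]
  [ 0, -2,  0]
  [ 0,  0, -2]
(up to reordering of blocks).

Per-block formulas:
  For a 2×2 Jordan block J_2(-2): exp(t · J_2(-2)) = e^(-2t)·(I + t·N), where N is the 2×2 nilpotent shift.
  For a 1×1 block at λ = -2: exp(t · [-2]) = [e^(-2t)].

After assembling e^{tJ} and conjugating by P, we get:

e^{tB} =
  [-6*t*exp(-2*t) + exp(-2*t), 3*t*exp(-2*t), -3*t*exp(-2*t)]
  [-14*t*exp(-2*t), 7*t*exp(-2*t) + exp(-2*t), -7*t*exp(-2*t)]
  [-2*t*exp(-2*t), t*exp(-2*t), -t*exp(-2*t) + exp(-2*t)]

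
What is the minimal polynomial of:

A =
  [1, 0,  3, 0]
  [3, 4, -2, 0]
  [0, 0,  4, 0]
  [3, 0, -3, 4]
x^3 - 9*x^2 + 24*x - 16

The characteristic polynomial is χ_A(x) = (x - 4)^3*(x - 1), so the eigenvalues are known. The minimal polynomial is
  m_A(x) = Π_λ (x − λ)^{k_λ}
where k_λ is the size of the *largest* Jordan block for λ (equivalently, the smallest k with (A − λI)^k v = 0 for every generalised eigenvector v of λ).

  λ = 1: largest Jordan block has size 1, contributing (x − 1)
  λ = 4: largest Jordan block has size 2, contributing (x − 4)^2

So m_A(x) = (x - 4)^2*(x - 1) = x^3 - 9*x^2 + 24*x - 16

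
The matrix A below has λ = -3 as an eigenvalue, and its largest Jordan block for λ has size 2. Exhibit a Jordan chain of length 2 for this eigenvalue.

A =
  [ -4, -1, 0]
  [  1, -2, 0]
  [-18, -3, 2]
A Jordan chain for λ = -3 of length 2:
v_1 = (-1, 1, -3)ᵀ
v_2 = (0, 1, 0)ᵀ

Let N = A − (-3)·I. We want v_2 with N^2 v_2 = 0 but N^1 v_2 ≠ 0; then v_{j-1} := N · v_j for j = 2, …, 2.

Pick v_2 = (0, 1, 0)ᵀ.
Then v_1 = N · v_2 = (-1, 1, -3)ᵀ.

Sanity check: (A − (-3)·I) v_1 = (0, 0, 0)ᵀ = 0. ✓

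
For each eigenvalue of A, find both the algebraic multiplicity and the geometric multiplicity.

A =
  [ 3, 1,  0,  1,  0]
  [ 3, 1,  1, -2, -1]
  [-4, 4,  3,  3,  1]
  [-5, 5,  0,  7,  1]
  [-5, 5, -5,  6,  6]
λ = 4: alg = 5, geom = 2

Step 1 — factor the characteristic polynomial to read off the algebraic multiplicities:
  χ_A(x) = (x - 4)^5

Step 2 — compute geometric multiplicities via the rank-nullity identity g(λ) = n − rank(A − λI):
  rank(A − (4)·I) = 3, so dim ker(A − (4)·I) = n − 3 = 2

Summary:
  λ = 4: algebraic multiplicity = 5, geometric multiplicity = 2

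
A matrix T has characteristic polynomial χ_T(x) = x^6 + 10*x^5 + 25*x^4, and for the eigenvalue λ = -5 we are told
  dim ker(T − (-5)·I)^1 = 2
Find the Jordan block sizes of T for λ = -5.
Block sizes for λ = -5: [1, 1]

From the dimensions of kernels of powers, the number of Jordan blocks of size at least j is d_j − d_{j−1} where d_j = dim ker(N^j) (with d_0 = 0). Computing the differences gives [2].
The number of blocks of size exactly k is (#blocks of size ≥ k) − (#blocks of size ≥ k + 1), so the partition is: 2 block(s) of size 1.
In nonincreasing order the block sizes are [1, 1].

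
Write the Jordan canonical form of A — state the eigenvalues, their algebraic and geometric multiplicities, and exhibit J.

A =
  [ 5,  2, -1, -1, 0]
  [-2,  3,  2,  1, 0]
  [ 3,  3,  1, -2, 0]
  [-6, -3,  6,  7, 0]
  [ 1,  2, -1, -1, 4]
J_2(4) ⊕ J_2(4) ⊕ J_1(4)

The characteristic polynomial is
  det(x·I − A) = x^5 - 20*x^4 + 160*x^3 - 640*x^2 + 1280*x - 1024 = (x - 4)^5

Eigenvalues and multiplicities (the geometric multiplicity of λ is n − rank(A − λI), which equals the number of Jordan blocks for λ):
  λ = 4: algebraic multiplicity = 5, geometric multiplicity = 3

Determining the block sizes for each eigenvalue:
  λ = 4: with am = 5 and gm = 3, the partition is not yet determined (e.g. several partitions of 5 into 3 parts exist). Let N = A − (4)·I. Computing rank(N^1) = 2, rank(N^2) = 0; the number of blocks of size ≥ j is rank(N^{j−1}) − rank(N^j), giving [3, 2]. So we have 2 block(s) of size 2, 1 block(s) of size 1 → block sizes [2, 2, 1]

Assembling the blocks gives a Jordan form
J =
  [4, 1, 0, 0, 0]
  [0, 4, 0, 0, 0]
  [0, 0, 4, 1, 0]
  [0, 0, 0, 4, 0]
  [0, 0, 0, 0, 4]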